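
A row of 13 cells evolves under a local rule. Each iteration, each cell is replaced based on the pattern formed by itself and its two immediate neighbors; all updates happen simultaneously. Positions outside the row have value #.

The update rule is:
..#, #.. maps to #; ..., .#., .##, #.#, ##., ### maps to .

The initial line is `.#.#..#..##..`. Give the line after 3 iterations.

....##.##..##
#..#.....##..
.##.#...#..##

.##.#...#..##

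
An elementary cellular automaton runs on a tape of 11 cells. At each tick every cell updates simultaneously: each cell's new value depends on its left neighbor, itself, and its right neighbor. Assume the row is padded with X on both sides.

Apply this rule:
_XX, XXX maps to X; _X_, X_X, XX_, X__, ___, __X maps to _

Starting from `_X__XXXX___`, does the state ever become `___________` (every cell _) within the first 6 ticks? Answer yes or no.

tick 1: ____XXX____
tick 2: ____XX_____
tick 3: ____X______
tick 4: ___________
all cells are _ at tick 4

yes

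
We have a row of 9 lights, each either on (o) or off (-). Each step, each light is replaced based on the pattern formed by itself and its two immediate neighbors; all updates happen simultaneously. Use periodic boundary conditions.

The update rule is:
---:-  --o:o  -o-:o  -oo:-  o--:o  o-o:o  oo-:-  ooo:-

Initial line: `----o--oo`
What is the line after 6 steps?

o--oooo--
ooo----oo
---o--o--
--oooooo-
-o------o
ooo----oo

ooo----oo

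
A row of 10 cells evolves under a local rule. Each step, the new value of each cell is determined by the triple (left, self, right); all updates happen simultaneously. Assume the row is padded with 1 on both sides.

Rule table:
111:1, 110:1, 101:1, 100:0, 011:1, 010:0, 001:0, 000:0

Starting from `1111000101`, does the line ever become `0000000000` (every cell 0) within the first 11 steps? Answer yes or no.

no

1111000011
1111000011  (fixed point — unchanged through step 11)
step 11 is 1111000011, still not uniform 0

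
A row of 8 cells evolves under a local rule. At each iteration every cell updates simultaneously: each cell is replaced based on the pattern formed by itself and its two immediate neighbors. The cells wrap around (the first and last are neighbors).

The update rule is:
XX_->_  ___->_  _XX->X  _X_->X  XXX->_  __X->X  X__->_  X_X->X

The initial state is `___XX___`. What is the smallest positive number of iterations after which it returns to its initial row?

8

__XX____
_XX_____
XX______
X______X
______XX
_____XX_
____XX__
___XX___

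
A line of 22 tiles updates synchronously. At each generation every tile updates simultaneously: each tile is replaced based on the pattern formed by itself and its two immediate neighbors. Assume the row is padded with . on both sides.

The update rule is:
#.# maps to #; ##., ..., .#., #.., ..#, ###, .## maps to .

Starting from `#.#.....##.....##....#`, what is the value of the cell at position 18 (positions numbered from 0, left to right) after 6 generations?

.

.#....................
......................
......................  (fixed point — unchanged through generation 6)
position 18 holds .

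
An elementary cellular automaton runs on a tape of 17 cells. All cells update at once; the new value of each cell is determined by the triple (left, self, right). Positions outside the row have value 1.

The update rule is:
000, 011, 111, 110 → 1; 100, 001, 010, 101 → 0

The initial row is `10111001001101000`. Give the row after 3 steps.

step 1: 10111000001100010
step 2: 10111011101101000
step 3: 10111011101100010

10111011101100010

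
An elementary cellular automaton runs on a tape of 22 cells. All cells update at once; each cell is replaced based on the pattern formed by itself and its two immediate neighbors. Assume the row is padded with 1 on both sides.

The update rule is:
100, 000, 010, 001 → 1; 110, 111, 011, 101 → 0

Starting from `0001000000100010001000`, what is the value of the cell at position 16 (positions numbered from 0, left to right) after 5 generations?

1

generation 1: 1111111111111111111111
generation 2: 0000000000000000000000
generation 3: 1111111111111111111111  (repeats generation 1; period 2)
generation 5: 1111111111111111111111
position 16 holds 1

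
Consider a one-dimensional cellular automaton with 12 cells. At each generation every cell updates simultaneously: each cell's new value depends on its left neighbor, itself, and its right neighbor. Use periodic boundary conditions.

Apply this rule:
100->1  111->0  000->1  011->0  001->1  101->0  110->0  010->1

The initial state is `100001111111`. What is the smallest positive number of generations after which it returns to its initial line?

2

011110000000
100001111111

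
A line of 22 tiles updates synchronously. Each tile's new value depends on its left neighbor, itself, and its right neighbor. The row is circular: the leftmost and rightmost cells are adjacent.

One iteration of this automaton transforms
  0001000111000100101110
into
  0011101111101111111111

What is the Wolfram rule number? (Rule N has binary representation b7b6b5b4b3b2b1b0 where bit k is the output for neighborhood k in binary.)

254

position 8: 111 → 1  (bit 7 = 1)
position 9: 110 → 1  (bit 6 = 1)
position 17: 101 → 1  (bit 5 = 1)
position 4: 100 → 1  (bit 4 = 1)
position 7: 011 → 1  (bit 3 = 1)
position 3: 010 → 1  (bit 2 = 1)
position 2: 001 → 1  (bit 1 = 1)
position 0: 000 → 0  (bit 0 = 0)
bits b7..b0 = 11111110 = 254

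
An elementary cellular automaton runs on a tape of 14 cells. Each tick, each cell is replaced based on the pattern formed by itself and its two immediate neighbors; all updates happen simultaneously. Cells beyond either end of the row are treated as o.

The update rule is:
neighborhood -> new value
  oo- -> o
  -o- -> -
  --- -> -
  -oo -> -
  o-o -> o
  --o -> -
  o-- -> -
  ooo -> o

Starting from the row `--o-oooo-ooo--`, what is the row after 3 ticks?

---o-oooo-oo--
----o-oooo-o--
-----o-oooo---

-----o-oooo---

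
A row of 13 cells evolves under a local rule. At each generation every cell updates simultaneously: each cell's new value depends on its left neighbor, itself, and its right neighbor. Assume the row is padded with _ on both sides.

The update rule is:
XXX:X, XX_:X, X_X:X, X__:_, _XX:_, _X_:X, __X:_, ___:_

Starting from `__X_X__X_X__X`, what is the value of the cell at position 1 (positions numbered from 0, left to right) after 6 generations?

_

generation 1: __XXX__XXX__X
generation 2: ___XX___XX__X
generation 3: ____X____X__X
generation 4: ____X____X__X  (fixed point — unchanged through generation 6)
position 1 holds _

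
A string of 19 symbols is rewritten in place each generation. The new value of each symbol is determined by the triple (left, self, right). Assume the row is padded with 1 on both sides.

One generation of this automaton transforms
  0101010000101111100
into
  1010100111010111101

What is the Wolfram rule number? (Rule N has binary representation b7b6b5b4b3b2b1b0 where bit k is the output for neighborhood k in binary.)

227

position 13: 111 → 1  (bit 7 = 1)
position 16: 110 → 1  (bit 6 = 1)
position 0: 101 → 1  (bit 5 = 1)
position 6: 100 → 0  (bit 4 = 0)
position 12: 011 → 0  (bit 3 = 0)
position 1: 010 → 0  (bit 2 = 0)
position 9: 001 → 1  (bit 1 = 1)
position 7: 000 → 1  (bit 0 = 1)
bits b7..b0 = 11100011 = 227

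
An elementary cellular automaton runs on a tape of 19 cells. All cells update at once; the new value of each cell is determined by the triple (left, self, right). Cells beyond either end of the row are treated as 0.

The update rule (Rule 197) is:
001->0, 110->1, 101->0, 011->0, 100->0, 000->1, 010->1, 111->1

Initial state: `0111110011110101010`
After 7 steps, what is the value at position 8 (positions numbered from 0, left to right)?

0

step 1: 0011110001110101010
step 2: 1001110100110101010
step 3: 1000110100010101010
step 4: 1010010101010101010
step 5: 1010010101010101010  (fixed point — unchanged through step 7)
position 8 holds 0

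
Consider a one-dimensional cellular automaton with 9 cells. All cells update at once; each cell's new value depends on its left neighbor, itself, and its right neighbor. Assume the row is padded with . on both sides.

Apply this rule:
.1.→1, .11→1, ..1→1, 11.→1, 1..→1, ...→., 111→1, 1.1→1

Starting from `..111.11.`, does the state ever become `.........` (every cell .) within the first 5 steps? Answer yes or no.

no

.11111111
111111111
111111111  (fixed point — unchanged through step 5)
step 5 is 111111111, still not uniform .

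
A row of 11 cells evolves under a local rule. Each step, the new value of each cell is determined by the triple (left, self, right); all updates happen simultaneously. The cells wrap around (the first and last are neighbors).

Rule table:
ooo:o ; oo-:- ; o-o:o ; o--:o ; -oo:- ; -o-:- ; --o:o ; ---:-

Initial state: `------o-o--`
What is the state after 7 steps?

o--o-o-o-o-

step 1: -----o-o-o-
step 2: ----o-o-o-o
step 3: o--o-o-o-o-
step 4: -oo-o-o-o-o
step 5: o--o-o-o-o-  (repeats step 3; period 2)
step 7: o--o-o-o-o-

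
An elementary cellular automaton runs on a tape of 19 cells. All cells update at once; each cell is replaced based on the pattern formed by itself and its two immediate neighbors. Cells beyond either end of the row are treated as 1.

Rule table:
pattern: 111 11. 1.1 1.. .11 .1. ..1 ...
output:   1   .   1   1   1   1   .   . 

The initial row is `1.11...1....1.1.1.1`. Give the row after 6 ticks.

11.11111.1111111111

.11.1..11...1111111
11.111.1.1..1111111
1.111.11111.1111111
.111.11111.11111111
111.11111.111111111
11.11111.1111111111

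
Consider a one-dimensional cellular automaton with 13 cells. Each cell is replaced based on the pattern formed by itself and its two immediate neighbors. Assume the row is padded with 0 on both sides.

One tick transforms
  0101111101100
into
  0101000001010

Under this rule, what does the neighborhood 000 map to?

0

At position 12 the neighborhood is 000; the next row has 0 there.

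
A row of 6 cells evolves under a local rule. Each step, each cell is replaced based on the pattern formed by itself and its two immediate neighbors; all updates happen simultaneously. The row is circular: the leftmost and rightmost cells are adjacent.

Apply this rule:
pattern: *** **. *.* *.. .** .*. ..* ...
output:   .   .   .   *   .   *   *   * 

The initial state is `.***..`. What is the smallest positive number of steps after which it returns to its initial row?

2

step 1: *...**
step 2: .***..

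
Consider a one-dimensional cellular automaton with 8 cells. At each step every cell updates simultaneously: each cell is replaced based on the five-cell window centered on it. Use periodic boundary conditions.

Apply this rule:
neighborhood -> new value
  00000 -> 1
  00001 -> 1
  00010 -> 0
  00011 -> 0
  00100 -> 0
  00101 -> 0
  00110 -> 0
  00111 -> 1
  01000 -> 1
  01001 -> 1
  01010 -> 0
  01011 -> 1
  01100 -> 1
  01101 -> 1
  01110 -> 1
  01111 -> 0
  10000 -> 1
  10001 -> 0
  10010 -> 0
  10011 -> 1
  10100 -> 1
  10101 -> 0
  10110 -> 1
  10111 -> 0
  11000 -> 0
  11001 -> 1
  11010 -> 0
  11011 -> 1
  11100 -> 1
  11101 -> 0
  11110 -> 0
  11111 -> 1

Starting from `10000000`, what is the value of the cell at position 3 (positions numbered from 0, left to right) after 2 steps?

01111110
11011011
position 3 holds 1

1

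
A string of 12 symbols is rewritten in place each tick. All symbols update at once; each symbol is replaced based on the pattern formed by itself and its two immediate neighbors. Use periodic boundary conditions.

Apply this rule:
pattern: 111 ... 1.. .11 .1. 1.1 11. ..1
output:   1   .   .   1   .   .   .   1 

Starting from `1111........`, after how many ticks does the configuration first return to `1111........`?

12

111........1
11........11
1........111
........1111
.......1111.
......1111..
.....1111...
....1111....
...1111.....
..1111......
.1111.......
1111........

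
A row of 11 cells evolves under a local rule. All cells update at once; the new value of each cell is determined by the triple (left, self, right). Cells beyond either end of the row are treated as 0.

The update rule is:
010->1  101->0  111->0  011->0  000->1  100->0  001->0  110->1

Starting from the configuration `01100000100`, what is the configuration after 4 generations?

00101110101
10100010101
10101010101
10101010101

10101010101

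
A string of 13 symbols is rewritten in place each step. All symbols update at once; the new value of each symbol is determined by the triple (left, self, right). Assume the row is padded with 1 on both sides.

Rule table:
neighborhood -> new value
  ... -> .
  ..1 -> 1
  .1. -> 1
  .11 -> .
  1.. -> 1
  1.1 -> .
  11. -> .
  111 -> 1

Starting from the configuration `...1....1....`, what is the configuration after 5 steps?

1.111..111..1
...1.11.1.11.
1.11....1....
....1..111..1
1..1111.1.11.

1..1111.1.11.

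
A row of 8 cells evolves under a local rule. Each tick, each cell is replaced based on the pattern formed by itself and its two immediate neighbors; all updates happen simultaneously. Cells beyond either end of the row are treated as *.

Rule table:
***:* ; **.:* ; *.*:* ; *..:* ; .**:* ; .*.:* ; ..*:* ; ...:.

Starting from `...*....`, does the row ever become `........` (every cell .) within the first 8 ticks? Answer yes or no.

tick 1: *.***..*
tick 2: ********
tick 3: ********  (fixed point — unchanged through tick 8)
tick 8 is ********, still not uniform .

no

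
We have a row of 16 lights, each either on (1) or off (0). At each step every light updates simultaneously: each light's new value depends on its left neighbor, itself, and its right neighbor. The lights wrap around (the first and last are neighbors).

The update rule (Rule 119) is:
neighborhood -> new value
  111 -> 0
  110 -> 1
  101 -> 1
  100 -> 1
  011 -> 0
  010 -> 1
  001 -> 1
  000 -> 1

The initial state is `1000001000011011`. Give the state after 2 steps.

0000000000110111

1111111111101100
0000000000110111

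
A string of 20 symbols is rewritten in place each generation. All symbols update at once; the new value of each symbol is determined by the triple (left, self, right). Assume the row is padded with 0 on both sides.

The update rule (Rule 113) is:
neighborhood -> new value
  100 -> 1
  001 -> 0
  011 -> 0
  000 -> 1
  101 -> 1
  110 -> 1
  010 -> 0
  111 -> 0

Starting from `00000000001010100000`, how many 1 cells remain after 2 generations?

11111111100101011111
00000000110010100001
count of 1: 5

5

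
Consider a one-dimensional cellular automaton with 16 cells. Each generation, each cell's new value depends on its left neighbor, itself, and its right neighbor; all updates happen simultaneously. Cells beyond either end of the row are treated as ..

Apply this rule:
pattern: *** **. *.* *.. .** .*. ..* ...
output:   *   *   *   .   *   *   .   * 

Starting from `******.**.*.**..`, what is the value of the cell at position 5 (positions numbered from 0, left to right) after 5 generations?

generation 1: **************.*
generation 2: ****************
generation 3: ****************  (fixed point — unchanged through generation 5)
position 5 holds *

*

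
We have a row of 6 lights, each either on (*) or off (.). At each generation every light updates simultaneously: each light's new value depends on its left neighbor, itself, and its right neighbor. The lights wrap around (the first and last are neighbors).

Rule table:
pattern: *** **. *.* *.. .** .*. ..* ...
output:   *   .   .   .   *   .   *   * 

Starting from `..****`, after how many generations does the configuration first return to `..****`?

.****.
****..
***..*
**..**
*..***
..****

6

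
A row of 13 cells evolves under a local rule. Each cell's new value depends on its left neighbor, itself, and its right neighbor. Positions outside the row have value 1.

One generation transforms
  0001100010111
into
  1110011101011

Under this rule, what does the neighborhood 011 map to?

At position 3 the neighborhood is 011; the next row has 0 there.

0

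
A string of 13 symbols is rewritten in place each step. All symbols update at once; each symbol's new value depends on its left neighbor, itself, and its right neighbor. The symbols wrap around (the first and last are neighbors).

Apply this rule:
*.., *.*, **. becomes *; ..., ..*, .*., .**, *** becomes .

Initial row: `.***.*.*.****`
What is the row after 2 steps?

**..**.*.*...

*..**.*.*...*
**..**.*.*...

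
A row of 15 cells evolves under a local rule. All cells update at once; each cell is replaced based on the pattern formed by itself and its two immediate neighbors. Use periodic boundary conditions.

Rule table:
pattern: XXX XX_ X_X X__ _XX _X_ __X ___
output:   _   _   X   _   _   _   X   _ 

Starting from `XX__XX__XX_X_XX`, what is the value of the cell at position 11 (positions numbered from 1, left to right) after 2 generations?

_

generation 1: ___X___X__X_X__
generation 2: __X___X__X_X___
position 11 holds _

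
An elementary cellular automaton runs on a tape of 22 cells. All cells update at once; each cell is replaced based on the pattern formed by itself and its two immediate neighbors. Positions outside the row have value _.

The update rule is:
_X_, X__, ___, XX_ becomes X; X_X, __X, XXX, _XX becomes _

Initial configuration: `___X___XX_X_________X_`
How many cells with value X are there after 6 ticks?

XX_XXX__X_XXXXXXXXX_XX
_X___XX_X_________X__X
_XXX__X_XXXXXXXXX_XX_X
___XX_X_________X__X_X
XX__X_XXXXXXXXX_XX_X_X
_XX_X_________X__X_X_X
count of X: 7

7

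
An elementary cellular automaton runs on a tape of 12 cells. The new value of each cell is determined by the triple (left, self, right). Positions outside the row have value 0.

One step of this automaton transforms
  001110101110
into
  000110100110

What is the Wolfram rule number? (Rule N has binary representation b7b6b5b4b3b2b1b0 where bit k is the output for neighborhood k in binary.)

196

position 3: 111 → 1  (bit 7 = 1)
position 4: 110 → 1  (bit 6 = 1)
position 5: 101 → 0  (bit 5 = 0)
position 11: 100 → 0  (bit 4 = 0)
position 2: 011 → 0  (bit 3 = 0)
position 6: 010 → 1  (bit 2 = 1)
position 1: 001 → 0  (bit 1 = 0)
position 0: 000 → 0  (bit 0 = 0)
bits b7..b0 = 11000100 = 196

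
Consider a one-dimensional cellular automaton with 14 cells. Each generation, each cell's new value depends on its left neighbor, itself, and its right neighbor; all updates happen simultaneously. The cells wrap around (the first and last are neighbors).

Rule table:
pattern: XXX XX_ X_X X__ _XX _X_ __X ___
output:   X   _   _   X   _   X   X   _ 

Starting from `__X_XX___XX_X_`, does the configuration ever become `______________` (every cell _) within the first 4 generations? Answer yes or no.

no

generation 1: _XX___X_X___XX
generation 2: ___X_XX_XX_X__
generation 3: __XX_______XX_
generation 4: _X__X_____X__X
generation 4 is _X__X_____X__X, still not uniform _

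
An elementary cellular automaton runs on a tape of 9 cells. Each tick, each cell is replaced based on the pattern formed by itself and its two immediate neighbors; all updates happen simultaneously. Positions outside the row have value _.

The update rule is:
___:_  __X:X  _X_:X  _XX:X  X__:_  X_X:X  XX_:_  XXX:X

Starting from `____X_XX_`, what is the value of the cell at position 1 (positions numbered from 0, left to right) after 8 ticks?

___XXXX__
__XXXX___
_XXXX____
XXXX_____
XXX______
XX_______
X________
X________
position 1 holds _

_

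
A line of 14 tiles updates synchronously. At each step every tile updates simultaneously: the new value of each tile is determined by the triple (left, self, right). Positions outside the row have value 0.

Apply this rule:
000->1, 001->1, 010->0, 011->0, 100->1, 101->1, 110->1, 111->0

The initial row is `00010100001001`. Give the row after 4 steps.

11101011110110
00110100011011
11011011101101
01101100110110

01101100110110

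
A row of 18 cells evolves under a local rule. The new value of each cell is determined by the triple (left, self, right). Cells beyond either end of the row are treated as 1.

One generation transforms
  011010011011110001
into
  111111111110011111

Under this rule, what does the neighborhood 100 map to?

1

At position 5 the neighborhood is 100; the next row has 1 there.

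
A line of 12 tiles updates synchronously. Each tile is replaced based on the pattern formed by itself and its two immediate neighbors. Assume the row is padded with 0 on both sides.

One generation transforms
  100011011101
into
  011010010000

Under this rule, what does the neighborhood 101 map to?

0

At position 6 the neighborhood is 101; the next row has 0 there.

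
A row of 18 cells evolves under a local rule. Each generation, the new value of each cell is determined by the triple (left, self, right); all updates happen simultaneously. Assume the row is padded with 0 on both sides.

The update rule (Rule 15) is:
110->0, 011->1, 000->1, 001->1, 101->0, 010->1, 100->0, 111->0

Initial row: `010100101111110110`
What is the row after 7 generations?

generation 1: 110101101000000100
generation 2: 100101001011111101
generation 3: 101101011010000001
generation 4: 101001010010111111
generation 5: 101011010110100000
generation 6: 101010010100101111
generation 7: 101010110101101000

101010110101101000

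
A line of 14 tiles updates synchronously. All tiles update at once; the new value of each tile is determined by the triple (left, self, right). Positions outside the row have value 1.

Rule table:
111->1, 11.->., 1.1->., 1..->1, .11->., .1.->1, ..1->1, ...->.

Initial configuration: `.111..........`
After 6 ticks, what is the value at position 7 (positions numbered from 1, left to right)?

1

..1.1........1
111.11......1.
11....1....11.
1.1..111..1...
..111.1.1111.1
11.1..1..11...
position 7 holds 1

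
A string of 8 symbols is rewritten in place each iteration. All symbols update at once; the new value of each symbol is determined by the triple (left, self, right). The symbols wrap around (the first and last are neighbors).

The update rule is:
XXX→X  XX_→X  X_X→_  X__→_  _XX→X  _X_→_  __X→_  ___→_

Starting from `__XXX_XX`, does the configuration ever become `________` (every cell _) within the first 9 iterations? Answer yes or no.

__XXX_XX  (fixed point — unchanged through iteration 9)
iteration 9 is __XXX_XX, still not uniform _

no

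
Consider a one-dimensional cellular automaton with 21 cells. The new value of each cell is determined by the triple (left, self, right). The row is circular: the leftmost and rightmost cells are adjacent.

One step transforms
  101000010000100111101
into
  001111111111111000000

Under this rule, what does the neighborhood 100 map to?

1

At position 3 the neighborhood is 100; the next row has 1 there.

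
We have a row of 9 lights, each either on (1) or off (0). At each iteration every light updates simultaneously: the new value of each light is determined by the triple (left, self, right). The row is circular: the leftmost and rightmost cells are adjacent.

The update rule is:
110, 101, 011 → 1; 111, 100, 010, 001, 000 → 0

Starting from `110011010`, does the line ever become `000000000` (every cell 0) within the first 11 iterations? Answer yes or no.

yes

110011101
010010111
100001101
100001111
100001000
000000000
all cells are 0 at iteration 6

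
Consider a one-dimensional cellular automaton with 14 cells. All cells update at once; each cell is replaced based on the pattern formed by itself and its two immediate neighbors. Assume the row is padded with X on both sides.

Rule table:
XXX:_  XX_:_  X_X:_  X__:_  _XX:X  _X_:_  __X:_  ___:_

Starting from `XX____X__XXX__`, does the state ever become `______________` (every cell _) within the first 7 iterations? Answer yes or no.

yes

_________X____
______________
all cells are _ at iteration 2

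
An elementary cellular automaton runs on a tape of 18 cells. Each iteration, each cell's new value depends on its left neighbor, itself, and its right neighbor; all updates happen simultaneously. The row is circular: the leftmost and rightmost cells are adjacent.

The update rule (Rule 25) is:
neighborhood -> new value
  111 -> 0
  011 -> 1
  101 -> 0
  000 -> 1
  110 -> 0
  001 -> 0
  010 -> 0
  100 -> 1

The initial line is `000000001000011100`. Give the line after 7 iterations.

011111010011101000

111111100111010011
000000010100001010
111111000011100001
000000111010011101
111110100001010000
100000011100001110
011111010011101000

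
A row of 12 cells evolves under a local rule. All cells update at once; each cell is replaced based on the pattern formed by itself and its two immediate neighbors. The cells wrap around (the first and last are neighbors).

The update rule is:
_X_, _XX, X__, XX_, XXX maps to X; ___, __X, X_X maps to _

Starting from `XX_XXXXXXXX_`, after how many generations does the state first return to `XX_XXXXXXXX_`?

generation 1: XX_XXXXXXXX_

1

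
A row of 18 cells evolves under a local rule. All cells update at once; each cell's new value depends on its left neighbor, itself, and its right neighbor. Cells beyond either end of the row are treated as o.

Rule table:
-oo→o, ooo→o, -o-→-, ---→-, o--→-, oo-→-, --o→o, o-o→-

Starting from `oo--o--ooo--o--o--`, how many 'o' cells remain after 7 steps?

11

o--o--ooo--o--o--o
--o--ooo--o--o--oo
-o--ooo--o--o--ooo
---ooo--o--o--oooo
--ooo--o--o--ooooo
-ooo--o--o--oooooo
-oo--o--o--ooooooo
count of o: 11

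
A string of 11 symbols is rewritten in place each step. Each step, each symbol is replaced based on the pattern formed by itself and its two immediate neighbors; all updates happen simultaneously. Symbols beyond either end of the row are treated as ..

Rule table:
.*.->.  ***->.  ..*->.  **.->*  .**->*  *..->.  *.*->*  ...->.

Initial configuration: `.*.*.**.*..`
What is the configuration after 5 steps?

...**......

..*.****...
...**..*...
...**......
...**......  (fixed point — unchanged through step 5)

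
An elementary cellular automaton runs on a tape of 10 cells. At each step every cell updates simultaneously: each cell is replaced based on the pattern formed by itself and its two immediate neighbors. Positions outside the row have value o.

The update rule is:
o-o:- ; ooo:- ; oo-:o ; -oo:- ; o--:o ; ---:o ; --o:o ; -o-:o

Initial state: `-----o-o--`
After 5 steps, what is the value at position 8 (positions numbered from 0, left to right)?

o

oooooo-ooo
-----o----
oooooooooo
----------
oooooooooo
position 8 holds o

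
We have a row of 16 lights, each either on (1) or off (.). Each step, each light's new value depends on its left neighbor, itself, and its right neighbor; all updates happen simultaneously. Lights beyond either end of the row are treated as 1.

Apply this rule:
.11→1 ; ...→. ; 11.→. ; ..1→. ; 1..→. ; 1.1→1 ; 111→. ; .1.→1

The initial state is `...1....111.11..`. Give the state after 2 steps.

...1....1..1....

...1....1..11...
...1....1..1....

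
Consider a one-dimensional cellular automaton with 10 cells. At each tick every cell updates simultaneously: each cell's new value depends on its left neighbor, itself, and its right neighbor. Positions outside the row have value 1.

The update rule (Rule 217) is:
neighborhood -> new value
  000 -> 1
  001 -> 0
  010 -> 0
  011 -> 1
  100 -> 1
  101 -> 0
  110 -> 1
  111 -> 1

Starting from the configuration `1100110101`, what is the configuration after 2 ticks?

tick 1: 1110110001
tick 2: 1110111101

1110111101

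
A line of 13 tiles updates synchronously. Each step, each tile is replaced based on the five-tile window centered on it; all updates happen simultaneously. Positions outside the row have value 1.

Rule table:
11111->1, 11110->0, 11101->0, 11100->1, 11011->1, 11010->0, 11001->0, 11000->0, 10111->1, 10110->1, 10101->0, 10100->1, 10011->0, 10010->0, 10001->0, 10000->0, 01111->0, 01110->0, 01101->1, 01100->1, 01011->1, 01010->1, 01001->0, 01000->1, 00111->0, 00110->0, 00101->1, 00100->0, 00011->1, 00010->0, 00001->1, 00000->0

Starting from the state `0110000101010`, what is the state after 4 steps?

0001001001011

1110010110101
1010011110011
0010000010000
0001001001011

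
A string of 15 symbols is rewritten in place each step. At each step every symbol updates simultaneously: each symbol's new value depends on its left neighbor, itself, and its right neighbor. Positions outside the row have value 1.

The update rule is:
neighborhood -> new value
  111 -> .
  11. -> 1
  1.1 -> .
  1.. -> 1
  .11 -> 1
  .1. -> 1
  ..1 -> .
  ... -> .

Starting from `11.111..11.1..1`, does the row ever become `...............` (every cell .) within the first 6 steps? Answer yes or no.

no

.1.1.11.11.11.1
.1.1.11.11.11.1  (fixed point — unchanged through step 6)
step 6 is .1.1.11.11.11.1, still not uniform .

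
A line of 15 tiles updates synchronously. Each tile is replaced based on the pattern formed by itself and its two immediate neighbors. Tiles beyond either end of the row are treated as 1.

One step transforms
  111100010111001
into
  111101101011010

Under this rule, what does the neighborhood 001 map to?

1

At position 6 the neighborhood is 001; the next row has 1 there.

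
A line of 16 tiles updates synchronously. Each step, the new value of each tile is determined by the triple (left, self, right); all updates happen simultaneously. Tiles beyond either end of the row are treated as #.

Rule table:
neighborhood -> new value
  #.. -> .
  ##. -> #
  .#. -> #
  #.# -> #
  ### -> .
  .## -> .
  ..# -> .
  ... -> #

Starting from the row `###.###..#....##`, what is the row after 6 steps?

.#.#....##....##

step 1: ..##..#..#.##...
step 2: ...#..#..##.#.#.
step 3: .#.#..#...######
step 4: ####..#.#.......
step 5: ...#..###.#####.
step 6: .#.#....##....##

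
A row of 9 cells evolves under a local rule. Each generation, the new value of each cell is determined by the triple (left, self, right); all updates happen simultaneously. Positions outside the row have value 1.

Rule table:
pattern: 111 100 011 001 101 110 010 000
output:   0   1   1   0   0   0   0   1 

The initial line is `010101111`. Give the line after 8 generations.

000001000
111100110
000010100
111000010
000111000
110100110
000010100  (repeats generation 3; period 4)
generation 8: 111000010

111000010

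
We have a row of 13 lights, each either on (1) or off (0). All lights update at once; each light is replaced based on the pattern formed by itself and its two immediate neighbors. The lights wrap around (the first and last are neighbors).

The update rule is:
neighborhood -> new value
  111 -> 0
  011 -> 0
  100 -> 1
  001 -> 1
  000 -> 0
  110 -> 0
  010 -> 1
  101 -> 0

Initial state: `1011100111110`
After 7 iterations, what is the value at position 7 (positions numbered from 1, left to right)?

1

1000011000000
1100100100001
0011111110010
0100000001111
0110000010000
1001000111000
1111101000101
position 7 holds 1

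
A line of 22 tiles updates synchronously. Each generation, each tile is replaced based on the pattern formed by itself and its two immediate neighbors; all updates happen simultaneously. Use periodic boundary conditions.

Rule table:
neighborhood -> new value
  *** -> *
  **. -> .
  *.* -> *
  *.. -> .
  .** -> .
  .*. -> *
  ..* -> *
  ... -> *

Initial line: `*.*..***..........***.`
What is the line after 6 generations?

***.*.*****.*****.**.*

***.*.*..*********.*.*
**.****.*.*******.***.
..*.**.***.*****.*.*.*
.***..*.*.*.***.******
*.*..*******.*.*.****.
***.*.*****.*****.**.*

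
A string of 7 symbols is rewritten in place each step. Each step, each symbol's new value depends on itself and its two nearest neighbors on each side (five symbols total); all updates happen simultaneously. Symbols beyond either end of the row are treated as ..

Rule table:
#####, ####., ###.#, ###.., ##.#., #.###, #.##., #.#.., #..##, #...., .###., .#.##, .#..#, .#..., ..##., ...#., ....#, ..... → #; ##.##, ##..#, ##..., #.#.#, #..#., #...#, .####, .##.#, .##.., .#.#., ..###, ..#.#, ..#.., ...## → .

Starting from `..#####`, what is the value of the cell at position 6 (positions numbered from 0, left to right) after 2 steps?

step 1: #...###
step 2: .#...##
position 6 holds #

#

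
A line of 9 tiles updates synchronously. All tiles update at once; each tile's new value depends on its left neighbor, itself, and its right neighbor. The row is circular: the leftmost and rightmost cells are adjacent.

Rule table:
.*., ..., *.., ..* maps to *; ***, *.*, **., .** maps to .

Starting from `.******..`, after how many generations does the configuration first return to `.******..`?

*......**
.******..

2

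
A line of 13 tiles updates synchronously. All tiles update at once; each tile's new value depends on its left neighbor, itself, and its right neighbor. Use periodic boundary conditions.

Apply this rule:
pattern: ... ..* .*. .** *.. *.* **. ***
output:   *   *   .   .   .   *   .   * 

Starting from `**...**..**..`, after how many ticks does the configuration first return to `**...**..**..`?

...**...*...*
.**...**..**.
*...**...*...
..**...**..**
.*...**...*..
*..**...**..*
..*...**...*.
**..**...**..
...*...**...*
.**..**...**.
*...*...**...
..**..**...**
.*...*...**..
*..**..**...*
..*...*...**.
**..**..**...
...*...*...**
.**..**..**..
*...*...*...*
..**..**..**.
**...*...*...
...**..**..**
.**...*...*..
*...**..**..*
..**...*...*.
**...**..**..

26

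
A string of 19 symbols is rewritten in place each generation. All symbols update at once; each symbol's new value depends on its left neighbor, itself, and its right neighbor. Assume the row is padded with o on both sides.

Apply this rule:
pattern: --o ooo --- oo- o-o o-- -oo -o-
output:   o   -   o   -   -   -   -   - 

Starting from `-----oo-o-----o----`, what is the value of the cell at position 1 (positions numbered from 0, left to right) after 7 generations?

generation 1: -oooo-----oooo--ooo
generation 2: ------oooo-----o---
generation 3: -ooooo-----oooo--oo
generation 4: -------oooo-----o--
generation 5: -oooooo-----oooo--o
generation 6: --------oooo-----o-
generation 7: -ooooooo-----oooo--
position 1 holds o

o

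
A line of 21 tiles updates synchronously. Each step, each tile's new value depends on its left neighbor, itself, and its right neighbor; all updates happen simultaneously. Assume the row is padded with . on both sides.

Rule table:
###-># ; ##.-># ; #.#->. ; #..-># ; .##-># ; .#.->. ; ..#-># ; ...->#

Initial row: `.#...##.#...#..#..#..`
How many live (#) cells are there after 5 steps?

#.#####..###.##.##.##
..##########.##.##.##
############.##.##.##
############.##.##.##  (fixed point — unchanged through step 5)
count of #: 18

18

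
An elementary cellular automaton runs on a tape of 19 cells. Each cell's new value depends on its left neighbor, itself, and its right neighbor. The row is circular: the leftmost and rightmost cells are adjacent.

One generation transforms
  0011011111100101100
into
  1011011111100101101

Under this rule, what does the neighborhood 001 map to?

At position 1 the neighborhood is 001; the next row has 0 there.

0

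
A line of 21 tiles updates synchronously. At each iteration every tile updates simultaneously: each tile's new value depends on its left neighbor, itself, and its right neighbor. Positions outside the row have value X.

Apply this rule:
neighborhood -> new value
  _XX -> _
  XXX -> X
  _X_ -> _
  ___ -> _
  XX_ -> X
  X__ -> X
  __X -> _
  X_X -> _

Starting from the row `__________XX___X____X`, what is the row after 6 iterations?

X__________XX___X____
XX__________XX___X___
XXX__________XX___X__
XXXX__________XX___X_
XXXXX__________XX____
XXXXXX__________XX___

XXXXXX__________XX___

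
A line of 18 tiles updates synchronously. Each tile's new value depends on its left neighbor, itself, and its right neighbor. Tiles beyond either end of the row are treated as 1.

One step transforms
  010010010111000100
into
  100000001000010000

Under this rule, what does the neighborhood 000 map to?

1

At position 13 the neighborhood is 000; the next row has 1 there.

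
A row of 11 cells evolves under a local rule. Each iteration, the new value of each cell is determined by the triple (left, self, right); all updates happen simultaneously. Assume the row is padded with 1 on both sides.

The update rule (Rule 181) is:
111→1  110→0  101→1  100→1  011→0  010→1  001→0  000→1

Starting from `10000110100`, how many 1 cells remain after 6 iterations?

7

01110001110
10101100101
01110010110
10101011001
01111100100
10111010110
count of 1: 7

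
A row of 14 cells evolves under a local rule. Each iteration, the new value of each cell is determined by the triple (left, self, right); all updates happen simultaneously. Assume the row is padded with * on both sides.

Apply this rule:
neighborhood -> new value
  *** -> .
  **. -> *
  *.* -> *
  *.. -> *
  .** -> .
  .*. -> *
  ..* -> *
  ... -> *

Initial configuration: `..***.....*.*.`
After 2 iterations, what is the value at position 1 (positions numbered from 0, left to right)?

**..**********
.***..........
position 1 holds *

*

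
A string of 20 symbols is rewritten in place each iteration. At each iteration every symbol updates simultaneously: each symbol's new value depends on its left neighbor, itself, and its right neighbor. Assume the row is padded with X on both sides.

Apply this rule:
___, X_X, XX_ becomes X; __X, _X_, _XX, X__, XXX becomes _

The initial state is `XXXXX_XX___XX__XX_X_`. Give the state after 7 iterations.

____XX_X_X__X___XX_X
_XX__XX_X_____X__XX_
X_X___XX__XXX_____XX
XX__X__X____X_XXX___
_X_______XX__X__X_X_
X__XXXXX__X______X_X
X______X____XXXX__X_

X______X____XXXX__X_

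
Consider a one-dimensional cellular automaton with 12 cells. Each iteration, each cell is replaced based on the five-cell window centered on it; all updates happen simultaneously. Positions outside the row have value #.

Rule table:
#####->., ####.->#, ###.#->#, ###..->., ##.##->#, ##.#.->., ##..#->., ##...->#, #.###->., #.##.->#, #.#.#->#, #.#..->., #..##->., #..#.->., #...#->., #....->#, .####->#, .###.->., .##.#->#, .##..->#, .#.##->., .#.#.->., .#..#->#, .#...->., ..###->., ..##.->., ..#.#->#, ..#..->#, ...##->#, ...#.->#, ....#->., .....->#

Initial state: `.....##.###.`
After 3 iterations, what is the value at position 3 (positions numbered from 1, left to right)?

#

iteration 1: ###.#.##..##
iteration 2: .##.#.##...#
iteration 3: ###.#.###.#.
position 3 holds #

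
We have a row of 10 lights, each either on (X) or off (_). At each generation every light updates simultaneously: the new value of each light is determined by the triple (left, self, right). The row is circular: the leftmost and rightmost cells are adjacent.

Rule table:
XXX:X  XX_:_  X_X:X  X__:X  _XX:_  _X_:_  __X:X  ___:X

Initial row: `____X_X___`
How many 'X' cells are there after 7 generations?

XXXX_X_XXX
XXX_X_X_XX
XX_X_X_X_X
X_X_X_X_X_
_X_X_X_X_X
X_X_X_X_X_  (repeats generation 4; period 2)
generation 7: _X_X_X_X_X
count of X: 5

5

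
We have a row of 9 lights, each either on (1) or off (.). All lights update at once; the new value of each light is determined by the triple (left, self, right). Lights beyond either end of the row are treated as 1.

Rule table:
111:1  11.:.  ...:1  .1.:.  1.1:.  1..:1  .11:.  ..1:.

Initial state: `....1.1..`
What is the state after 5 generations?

111....1.
11.111...
1...1.11.
.11......
...11111.

...11111.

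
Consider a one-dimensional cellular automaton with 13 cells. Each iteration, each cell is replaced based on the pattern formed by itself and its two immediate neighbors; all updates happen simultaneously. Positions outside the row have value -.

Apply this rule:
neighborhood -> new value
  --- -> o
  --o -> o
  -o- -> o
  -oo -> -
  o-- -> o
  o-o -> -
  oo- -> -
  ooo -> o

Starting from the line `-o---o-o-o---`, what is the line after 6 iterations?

oooooo-o-oooo
-oooo--o--oo-
o-oo-ooooo--o
o-----ooo-ooo
oooooo-o---o-
-oooo--oooooo

-oooo--oooooo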